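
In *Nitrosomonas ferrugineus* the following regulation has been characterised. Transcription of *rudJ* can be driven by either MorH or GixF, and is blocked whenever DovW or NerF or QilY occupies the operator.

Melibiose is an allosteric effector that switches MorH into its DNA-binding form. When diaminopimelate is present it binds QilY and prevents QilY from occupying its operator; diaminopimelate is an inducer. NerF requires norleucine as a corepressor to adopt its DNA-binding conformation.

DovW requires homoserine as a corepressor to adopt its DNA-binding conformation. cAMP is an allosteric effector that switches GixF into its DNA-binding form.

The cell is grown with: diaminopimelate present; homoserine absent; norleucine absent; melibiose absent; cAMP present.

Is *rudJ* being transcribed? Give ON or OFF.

ON

Homoserine is absent, so DovW is inactive.
Norleucine is absent, so NerF is inactive.
Melibiose is absent, so MorH is inactive.
cAMP is present, so GixF is active.
Diaminopimelate is present, so QilY is inactive.
Activator GixF is present, so *rudJ* is transcribed.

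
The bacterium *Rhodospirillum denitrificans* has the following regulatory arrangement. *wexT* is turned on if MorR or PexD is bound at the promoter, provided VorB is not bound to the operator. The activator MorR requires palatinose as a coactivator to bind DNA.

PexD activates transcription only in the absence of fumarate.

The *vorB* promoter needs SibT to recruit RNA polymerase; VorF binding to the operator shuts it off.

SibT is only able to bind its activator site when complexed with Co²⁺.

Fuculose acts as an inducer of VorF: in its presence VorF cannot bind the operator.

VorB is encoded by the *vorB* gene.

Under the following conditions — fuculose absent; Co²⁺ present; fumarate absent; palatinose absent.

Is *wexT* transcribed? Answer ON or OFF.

ON

Palatinose is absent, so MorR is inactive.
Fumarate is absent, so PexD is active.
Fuculose is absent, so VorF is active.
Co²⁺ is present, so SibT is active.
With repressor VorF bound, *vorB* is not transcribed.
So VorB is not produced.
Activator PexD is present, so *wexT* is transcribed.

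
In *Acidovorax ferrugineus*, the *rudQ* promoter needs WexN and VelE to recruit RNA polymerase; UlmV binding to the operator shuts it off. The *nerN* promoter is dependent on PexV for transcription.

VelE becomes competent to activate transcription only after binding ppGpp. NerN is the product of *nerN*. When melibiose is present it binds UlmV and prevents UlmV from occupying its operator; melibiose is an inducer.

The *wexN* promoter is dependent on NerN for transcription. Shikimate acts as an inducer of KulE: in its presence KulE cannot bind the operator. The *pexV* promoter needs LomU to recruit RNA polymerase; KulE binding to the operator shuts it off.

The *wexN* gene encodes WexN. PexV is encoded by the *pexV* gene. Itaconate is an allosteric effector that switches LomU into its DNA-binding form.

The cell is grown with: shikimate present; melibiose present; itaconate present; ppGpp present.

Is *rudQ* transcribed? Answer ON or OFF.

ON

Shikimate is present, so KulE is inactive.
Itaconate is present, so LomU is active.
No repressor is bound and LomU is active, so *pexV* is transcribed.
So PexV is produced and active.
No repressor is bound and PexV is active, so *nerN* is transcribed.
So NerN is produced and active.
No repressor is bound and NerN is active, so *wexN* is transcribed.
So WexN is produced and active.
ppGpp is present, so VelE is active.
Melibiose is present, so UlmV is inactive.
No repressor is bound and WexN and VelE are active, so *rudQ* is transcribed.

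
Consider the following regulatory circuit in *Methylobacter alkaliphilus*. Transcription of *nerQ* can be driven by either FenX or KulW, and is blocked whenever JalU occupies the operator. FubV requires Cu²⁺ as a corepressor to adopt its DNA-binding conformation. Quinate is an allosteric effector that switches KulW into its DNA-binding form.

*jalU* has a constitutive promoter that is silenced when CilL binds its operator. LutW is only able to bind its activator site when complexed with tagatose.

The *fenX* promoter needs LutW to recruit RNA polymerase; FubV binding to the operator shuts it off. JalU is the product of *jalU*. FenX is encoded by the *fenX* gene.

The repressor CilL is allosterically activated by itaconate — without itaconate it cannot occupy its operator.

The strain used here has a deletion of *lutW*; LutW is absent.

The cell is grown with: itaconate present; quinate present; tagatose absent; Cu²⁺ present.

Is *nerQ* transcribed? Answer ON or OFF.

ON

Cu²⁺ is present, so FubV is active.
LutW is non-functional in this strain, so it has no effect.
With repressor FubV bound, *fenX* is not transcribed.
So FenX is not produced.
Quinate is present, so KulW is active.
Itaconate is present, so CilL is active.
With repressor CilL bound, *jalU* is not transcribed.
So JalU is not produced.
Activator KulW is present, so *nerQ* is transcribed.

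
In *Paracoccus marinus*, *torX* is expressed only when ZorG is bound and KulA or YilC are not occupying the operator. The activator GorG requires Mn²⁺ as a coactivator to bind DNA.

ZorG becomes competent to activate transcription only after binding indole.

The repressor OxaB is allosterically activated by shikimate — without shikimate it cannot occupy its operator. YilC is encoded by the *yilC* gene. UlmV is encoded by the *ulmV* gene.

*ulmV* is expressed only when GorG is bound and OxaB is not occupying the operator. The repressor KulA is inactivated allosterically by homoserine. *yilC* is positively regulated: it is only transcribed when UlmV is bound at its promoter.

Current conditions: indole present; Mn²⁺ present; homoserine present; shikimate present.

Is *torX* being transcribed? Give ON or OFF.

Indole is present, so ZorG is active.
Homoserine is present, so KulA is inactive.
Mn²⁺ is present, so GorG is active.
Shikimate is present, so OxaB is active.
With repressor OxaB bound, *ulmV* is not transcribed.
So UlmV is not produced.
Required activator UlmV is absent, so *yilC* is not transcribed.
So YilC is not produced.
No repressor is bound and ZorG is active, so *torX* is transcribed.

ON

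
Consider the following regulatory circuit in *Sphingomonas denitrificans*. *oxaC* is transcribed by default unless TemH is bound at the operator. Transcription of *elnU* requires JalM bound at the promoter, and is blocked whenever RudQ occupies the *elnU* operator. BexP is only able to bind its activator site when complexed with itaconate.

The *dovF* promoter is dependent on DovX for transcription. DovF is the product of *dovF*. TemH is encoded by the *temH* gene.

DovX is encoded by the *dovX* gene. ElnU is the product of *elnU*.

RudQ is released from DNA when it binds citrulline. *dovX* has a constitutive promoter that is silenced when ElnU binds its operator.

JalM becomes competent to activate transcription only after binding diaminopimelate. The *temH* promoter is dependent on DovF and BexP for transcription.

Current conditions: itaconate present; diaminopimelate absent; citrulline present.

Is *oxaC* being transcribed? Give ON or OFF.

OFF

Citrulline is present, so RudQ is inactive.
Diaminopimelate is absent, so JalM is inactive.
Required activator JalM is absent, so *elnU* is not transcribed.
So ElnU is not produced.
With no repressor bound, *dovX* is transcribed.
So DovX is produced and active.
No repressor is bound and DovX is active, so *dovF* is transcribed.
So DovF is produced and active.
Itaconate is present, so BexP is active.
No repressor is bound and DovF and BexP are active, so *temH* is transcribed.
So TemH is produced and active.
With repressor TemH bound, *oxaC* is not transcribed.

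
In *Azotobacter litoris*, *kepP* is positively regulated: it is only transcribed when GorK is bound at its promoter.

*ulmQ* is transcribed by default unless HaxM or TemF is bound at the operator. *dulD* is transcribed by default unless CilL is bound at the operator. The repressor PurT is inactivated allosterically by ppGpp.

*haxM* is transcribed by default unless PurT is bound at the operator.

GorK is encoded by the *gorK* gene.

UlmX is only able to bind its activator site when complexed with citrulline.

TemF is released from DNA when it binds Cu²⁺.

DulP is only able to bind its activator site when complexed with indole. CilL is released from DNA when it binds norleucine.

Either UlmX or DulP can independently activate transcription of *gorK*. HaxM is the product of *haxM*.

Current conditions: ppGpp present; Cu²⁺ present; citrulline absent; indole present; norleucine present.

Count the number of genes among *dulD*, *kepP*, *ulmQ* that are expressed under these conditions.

2

Norleucine is present, so CilL is inactive.
With no repressor bound, *dulD* is transcribed.
→ *dulD* is ON.
Citrulline is absent, so UlmX is inactive.
Indole is present, so DulP is active.
Activator DulP is present, so *gorK* is transcribed.
So GorK is produced and active.
No repressor is bound and GorK is active, so *kepP* is transcribed.
→ *kepP* is ON.
ppGpp is present, so PurT is inactive.
With no repressor bound, *haxM* is transcribed.
So HaxM is produced and active.
Cu²⁺ is present, so TemF is inactive.
With repressor HaxM bound, *ulmQ* is not transcribed.
→ *ulmQ* is OFF.
2 of the 3 genes are transcribed.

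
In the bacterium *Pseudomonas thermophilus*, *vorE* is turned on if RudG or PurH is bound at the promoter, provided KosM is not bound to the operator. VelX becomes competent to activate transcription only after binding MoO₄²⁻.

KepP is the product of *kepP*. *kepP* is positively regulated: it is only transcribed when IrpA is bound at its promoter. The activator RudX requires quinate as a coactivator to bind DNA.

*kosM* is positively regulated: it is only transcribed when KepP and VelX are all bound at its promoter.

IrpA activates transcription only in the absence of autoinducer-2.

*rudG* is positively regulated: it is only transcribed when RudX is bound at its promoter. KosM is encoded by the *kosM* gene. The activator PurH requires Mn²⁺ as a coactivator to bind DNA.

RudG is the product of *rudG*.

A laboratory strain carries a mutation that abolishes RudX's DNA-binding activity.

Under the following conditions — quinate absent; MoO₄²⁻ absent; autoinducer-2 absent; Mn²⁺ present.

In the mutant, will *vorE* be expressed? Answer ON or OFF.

ON

RudX is non-functional in this strain, so it has no effect.
Required activator RudX is absent, so *rudG* is not transcribed.
So RudG is not produced.
Mn²⁺ is present, so PurH is active.
Autoinducer-2 is absent, so IrpA is active.
No repressor is bound and IrpA is active, so *kepP* is transcribed.
So KepP is produced and active.
MoO₄²⁻ is absent, so VelX is inactive.
Required activator VelX is absent, so *kosM* is not transcribed.
So KosM is not produced.
Activator PurH is present, so *vorE* is transcribed.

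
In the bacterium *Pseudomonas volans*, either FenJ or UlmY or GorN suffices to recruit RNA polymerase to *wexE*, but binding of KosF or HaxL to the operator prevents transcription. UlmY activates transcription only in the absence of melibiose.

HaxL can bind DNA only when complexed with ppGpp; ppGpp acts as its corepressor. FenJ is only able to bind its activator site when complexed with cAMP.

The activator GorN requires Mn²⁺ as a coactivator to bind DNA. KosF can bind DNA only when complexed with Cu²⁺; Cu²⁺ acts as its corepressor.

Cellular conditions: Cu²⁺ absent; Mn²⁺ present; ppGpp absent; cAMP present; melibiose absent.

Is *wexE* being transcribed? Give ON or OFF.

ON

cAMP is present, so FenJ is active.
Melibiose is absent, so UlmY is active.
Cu²⁺ is absent, so KosF is inactive.
ppGpp is absent, so HaxL is inactive.
Mn²⁺ is present, so GorN is active.
Activator FenJ is present, so *wexE* is transcribed.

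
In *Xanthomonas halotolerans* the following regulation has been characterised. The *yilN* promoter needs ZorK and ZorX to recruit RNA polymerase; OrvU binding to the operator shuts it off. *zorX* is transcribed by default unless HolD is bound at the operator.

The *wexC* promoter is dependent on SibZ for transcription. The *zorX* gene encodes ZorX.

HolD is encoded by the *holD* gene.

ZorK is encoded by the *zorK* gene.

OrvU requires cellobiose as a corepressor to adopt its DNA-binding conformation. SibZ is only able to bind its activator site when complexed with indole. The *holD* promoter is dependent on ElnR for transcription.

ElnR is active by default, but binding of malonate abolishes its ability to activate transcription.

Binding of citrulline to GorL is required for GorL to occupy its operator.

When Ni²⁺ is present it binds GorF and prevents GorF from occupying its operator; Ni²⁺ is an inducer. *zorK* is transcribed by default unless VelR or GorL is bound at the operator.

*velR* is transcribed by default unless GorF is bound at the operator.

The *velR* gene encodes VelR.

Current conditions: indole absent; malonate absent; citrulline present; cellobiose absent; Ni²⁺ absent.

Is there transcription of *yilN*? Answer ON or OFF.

Ni²⁺ is absent, so GorF is active.
With repressor GorF bound, *velR* is not transcribed.
So VelR is not produced.
Citrulline is present, so GorL is active.
With repressor GorL bound, *zorK* is not transcribed.
So ZorK is not produced.
Malonate is absent, so ElnR is active.
No repressor is bound and ElnR is active, so *holD* is transcribed.
So HolD is produced and active.
With repressor HolD bound, *zorX* is not transcribed.
So ZorX is not produced.
Cellobiose is absent, so OrvU is inactive.
Required activator ZorK is absent, so *yilN* is not transcribed.

OFF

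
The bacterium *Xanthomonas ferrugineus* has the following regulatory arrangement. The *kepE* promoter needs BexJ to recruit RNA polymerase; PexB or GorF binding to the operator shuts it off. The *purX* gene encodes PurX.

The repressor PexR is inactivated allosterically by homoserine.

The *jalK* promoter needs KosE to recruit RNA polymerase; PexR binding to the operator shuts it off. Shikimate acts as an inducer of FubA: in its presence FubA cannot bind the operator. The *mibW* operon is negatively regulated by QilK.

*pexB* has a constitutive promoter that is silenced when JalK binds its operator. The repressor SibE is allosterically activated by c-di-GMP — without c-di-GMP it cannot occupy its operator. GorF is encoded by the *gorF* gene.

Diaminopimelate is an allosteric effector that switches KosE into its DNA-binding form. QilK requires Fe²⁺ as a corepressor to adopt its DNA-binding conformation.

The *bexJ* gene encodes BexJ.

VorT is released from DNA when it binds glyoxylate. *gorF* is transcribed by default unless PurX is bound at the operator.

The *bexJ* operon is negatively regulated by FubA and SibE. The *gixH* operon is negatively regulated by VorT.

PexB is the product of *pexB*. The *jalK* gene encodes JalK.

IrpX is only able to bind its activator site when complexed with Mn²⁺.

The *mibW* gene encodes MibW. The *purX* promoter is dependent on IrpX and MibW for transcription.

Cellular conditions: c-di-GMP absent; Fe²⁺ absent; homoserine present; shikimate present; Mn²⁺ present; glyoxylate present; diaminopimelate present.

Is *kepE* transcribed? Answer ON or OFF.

Shikimate is present, so FubA is inactive.
c-di-GMP is absent, so SibE is inactive.
With no repressor bound, *bexJ* is transcribed.
So BexJ is produced and active.
Homoserine is present, so PexR is inactive.
Diaminopimelate is present, so KosE is active.
No repressor is bound and KosE is active, so *jalK* is transcribed.
So JalK is produced and active.
With repressor JalK bound, *pexB* is not transcribed.
So PexB is not produced.
Mn²⁺ is present, so IrpX is active.
Fe²⁺ is absent, so QilK is inactive.
With no repressor bound, *mibW* is transcribed.
So MibW is produced and active.
No repressor is bound and IrpX and MibW are active, so *purX* is transcribed.
So PurX is produced and active.
With repressor PurX bound, *gorF* is not transcribed.
So GorF is not produced.
No repressor is bound and BexJ is active, so *kepE* is transcribed.

ON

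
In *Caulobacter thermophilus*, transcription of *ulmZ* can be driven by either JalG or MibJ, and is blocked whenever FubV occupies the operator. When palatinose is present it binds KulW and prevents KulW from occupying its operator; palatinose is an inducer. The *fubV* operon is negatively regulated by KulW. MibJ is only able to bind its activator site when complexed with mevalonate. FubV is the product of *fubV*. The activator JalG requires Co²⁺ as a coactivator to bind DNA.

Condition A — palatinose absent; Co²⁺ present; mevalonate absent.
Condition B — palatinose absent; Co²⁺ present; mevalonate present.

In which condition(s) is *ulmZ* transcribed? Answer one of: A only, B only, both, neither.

Condition A:
Palatinose is absent, so KulW is active.
With repressor KulW bound, *fubV* is not transcribed.
So FubV is not produced.
Co²⁺ is present, so JalG is active.
Mevalonate is absent, so MibJ is inactive.
Activator JalG is present, so *ulmZ* is transcribed.
→ *ulmZ* is ON in A.
Condition B:
Palatinose is absent, so KulW is active.
With repressor KulW bound, *fubV* is not transcribed.
So FubV is not produced.
Co²⁺ is present, so JalG is active.
Mevalonate is present, so MibJ is active.
Activator JalG is present, so *ulmZ* is transcribed.
→ *ulmZ* is ON in B.

both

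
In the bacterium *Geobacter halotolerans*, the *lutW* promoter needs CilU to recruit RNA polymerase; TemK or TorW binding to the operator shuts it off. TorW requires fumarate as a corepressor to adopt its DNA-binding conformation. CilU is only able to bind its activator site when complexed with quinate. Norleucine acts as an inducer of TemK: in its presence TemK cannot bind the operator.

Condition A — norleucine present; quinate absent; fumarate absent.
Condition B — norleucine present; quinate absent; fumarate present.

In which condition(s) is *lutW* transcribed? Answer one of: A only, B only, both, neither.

Condition A:
Norleucine is present, so TemK is inactive.
Quinate is absent, so CilU is inactive.
Fumarate is absent, so TorW is inactive.
Required activator CilU is absent, so *lutW* is not transcribed.
→ *lutW* is OFF in A.
Condition B:
Norleucine is present, so TemK is inactive.
Quinate is absent, so CilU is inactive.
Fumarate is present, so TorW is active.
With repressor TorW bound, *lutW* is not transcribed.
→ *lutW* is OFF in B.

neither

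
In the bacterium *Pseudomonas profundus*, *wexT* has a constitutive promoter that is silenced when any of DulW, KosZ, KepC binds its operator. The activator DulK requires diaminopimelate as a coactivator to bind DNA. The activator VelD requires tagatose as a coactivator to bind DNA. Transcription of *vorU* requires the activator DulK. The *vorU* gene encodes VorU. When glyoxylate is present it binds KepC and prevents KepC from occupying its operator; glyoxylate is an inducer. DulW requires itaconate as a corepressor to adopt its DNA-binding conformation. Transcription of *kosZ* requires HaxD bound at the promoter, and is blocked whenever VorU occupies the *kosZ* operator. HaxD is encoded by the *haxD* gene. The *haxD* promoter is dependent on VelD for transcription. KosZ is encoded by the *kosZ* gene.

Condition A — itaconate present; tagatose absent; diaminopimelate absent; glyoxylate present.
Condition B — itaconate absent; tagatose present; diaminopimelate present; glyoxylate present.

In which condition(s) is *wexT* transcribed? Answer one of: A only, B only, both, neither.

Condition A:
Itaconate is present, so DulW is active.
Tagatose is absent, so VelD is inactive.
Required activator VelD is absent, so *haxD* is not transcribed.
So HaxD is not produced.
Diaminopimelate is absent, so DulK is inactive.
Required activator DulK is absent, so *vorU* is not transcribed.
So VorU is not produced.
Required activator HaxD is absent, so *kosZ* is not transcribed.
So KosZ is not produced.
Glyoxylate is present, so KepC is inactive.
With repressor DulW bound, *wexT* is not transcribed.
→ *wexT* is OFF in A.
Condition B:
Itaconate is absent, so DulW is inactive.
Tagatose is present, so VelD is active.
No repressor is bound and VelD is active, so *haxD* is transcribed.
So HaxD is produced and active.
Diaminopimelate is present, so DulK is active.
No repressor is bound and DulK is active, so *vorU* is transcribed.
So VorU is produced and active.
With repressor VorU bound, *kosZ* is not transcribed.
So KosZ is not produced.
Glyoxylate is present, so KepC is inactive.
With no repressor bound, *wexT* is transcribed.
→ *wexT* is ON in B.

B only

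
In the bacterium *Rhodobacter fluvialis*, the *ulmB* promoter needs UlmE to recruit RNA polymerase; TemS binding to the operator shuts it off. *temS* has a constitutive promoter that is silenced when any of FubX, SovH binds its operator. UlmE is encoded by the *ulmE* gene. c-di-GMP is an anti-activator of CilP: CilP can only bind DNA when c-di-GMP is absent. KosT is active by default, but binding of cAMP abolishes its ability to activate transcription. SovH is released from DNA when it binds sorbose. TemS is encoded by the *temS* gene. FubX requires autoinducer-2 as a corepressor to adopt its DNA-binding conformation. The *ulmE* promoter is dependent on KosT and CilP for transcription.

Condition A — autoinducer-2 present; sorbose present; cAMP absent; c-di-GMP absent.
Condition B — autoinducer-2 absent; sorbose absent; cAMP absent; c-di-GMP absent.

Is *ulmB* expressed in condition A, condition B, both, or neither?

Condition A:
Autoinducer-2 is present, so FubX is active.
Sorbose is present, so SovH is inactive.
With repressor FubX bound, *temS* is not transcribed.
So TemS is not produced.
cAMP is absent, so KosT is active.
c-di-GMP is absent, so CilP is active.
No repressor is bound and KosT and CilP are active, so *ulmE* is transcribed.
So UlmE is produced and active.
No repressor is bound and UlmE is active, so *ulmB* is transcribed.
→ *ulmB* is ON in A.
Condition B:
Autoinducer-2 is absent, so FubX is inactive.
Sorbose is absent, so SovH is active.
With repressor SovH bound, *temS* is not transcribed.
So TemS is not produced.
cAMP is absent, so KosT is active.
c-di-GMP is absent, so CilP is active.
No repressor is bound and KosT and CilP are active, so *ulmE* is transcribed.
So UlmE is produced and active.
No repressor is bound and UlmE is active, so *ulmB* is transcribed.
→ *ulmB* is ON in B.

both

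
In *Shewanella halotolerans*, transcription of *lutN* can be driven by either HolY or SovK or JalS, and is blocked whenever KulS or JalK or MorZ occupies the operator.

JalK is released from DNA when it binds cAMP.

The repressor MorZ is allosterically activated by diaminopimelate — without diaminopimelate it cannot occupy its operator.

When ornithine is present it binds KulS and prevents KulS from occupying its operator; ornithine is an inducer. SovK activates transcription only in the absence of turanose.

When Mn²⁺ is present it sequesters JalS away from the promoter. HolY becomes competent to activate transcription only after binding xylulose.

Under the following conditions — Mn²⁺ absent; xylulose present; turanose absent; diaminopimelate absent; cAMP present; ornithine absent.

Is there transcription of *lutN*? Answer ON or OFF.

OFF

Xylulose is present, so HolY is active.
Turanose is absent, so SovK is active.
Mn²⁺ is absent, so JalS is active.
Ornithine is absent, so KulS is active.
cAMP is present, so JalK is inactive.
Diaminopimelate is absent, so MorZ is inactive.
With repressor KulS bound, *lutN* is not transcribed.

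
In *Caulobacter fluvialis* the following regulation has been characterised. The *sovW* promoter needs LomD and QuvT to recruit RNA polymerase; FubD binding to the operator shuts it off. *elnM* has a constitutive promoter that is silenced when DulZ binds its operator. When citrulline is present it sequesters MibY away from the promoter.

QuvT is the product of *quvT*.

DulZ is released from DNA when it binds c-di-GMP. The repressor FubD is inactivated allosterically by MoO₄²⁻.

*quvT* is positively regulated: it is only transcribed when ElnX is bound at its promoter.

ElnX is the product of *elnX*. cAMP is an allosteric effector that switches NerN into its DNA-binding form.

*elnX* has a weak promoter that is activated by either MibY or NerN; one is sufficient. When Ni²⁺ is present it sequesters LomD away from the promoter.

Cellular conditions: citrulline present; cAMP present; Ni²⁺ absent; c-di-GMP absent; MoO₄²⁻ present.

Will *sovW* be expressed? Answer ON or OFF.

ON

MoO₄²⁻ is present, so FubD is inactive.
Ni²⁺ is absent, so LomD is active.
Citrulline is present, so MibY is inactive.
cAMP is present, so NerN is active.
Activator NerN is present, so *elnX* is transcribed.
So ElnX is produced and active.
No repressor is bound and ElnX is active, so *quvT* is transcribed.
So QuvT is produced and active.
No repressor is bound and LomD and QuvT are active, so *sovW* is transcribed.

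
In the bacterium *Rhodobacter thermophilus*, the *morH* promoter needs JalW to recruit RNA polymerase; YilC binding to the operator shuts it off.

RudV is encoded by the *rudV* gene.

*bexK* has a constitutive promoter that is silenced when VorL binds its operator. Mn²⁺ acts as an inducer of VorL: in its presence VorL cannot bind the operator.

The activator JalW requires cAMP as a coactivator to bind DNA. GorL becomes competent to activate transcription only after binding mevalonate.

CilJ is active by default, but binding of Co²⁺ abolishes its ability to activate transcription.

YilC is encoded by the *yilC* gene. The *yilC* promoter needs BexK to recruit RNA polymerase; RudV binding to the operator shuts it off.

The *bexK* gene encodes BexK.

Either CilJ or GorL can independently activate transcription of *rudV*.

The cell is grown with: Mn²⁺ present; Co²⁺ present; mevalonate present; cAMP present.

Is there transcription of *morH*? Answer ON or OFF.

Mn²⁺ is present, so VorL is inactive.
With no repressor bound, *bexK* is transcribed.
So BexK is produced and active.
Co²⁺ is present, so CilJ is inactive.
Mevalonate is present, so GorL is active.
Activator GorL is present, so *rudV* is transcribed.
So RudV is produced and active.
With repressor RudV bound, *yilC* is not transcribed.
So YilC is not produced.
cAMP is present, so JalW is active.
No repressor is bound and JalW is active, so *morH* is transcribed.

ON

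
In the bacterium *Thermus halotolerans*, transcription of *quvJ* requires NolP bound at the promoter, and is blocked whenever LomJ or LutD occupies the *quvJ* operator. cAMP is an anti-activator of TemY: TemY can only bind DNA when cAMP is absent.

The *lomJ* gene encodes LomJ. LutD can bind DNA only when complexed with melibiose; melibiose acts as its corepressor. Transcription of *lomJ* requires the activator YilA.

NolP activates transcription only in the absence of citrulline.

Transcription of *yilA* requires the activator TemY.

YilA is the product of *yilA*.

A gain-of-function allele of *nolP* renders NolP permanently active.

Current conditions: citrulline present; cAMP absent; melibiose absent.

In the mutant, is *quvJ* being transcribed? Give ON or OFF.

OFF

cAMP is absent, so TemY is active.
No repressor is bound and TemY is active, so *yilA* is transcribed.
So YilA is produced and active.
No repressor is bound and YilA is active, so *lomJ* is transcribed.
So LomJ is produced and active.
Melibiose is absent, so LutD is inactive.
NolP is constitutively active in this strain.
With repressor LomJ bound, *quvJ* is not transcribed.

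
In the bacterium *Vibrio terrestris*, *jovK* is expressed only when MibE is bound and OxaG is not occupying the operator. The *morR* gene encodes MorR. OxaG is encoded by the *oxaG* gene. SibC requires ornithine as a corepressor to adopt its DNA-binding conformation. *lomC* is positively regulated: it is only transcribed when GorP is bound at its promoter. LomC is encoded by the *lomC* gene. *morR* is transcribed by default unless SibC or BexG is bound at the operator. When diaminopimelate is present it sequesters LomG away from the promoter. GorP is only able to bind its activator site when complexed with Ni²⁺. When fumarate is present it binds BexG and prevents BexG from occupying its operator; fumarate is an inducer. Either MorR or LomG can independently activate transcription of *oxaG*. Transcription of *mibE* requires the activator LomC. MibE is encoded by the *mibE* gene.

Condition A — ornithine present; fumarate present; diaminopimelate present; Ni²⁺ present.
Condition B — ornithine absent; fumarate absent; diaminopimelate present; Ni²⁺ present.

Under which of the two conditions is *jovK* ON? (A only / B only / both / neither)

Condition A:
Ornithine is present, so SibC is active.
Fumarate is present, so BexG is inactive.
With repressor SibC bound, *morR* is not transcribed.
So MorR is not produced.
Diaminopimelate is present, so LomG is inactive.
No activator is available at the *oxaG* promoter, so *oxaG* is not transcribed.
So OxaG is not produced.
Ni²⁺ is present, so GorP is active.
No repressor is bound and GorP is active, so *lomC* is transcribed.
So LomC is produced and active.
No repressor is bound and LomC is active, so *mibE* is transcribed.
So MibE is produced and active.
No repressor is bound and MibE is active, so *jovK* is transcribed.
→ *jovK* is ON in A.
Condition B:
Ornithine is absent, so SibC is inactive.
Fumarate is absent, so BexG is active.
With repressor BexG bound, *morR* is not transcribed.
So MorR is not produced.
Diaminopimelate is present, so LomG is inactive.
No activator is available at the *oxaG* promoter, so *oxaG* is not transcribed.
So OxaG is not produced.
Ni²⁺ is present, so GorP is active.
No repressor is bound and GorP is active, so *lomC* is transcribed.
So LomC is produced and active.
No repressor is bound and LomC is active, so *mibE* is transcribed.
So MibE is produced and active.
No repressor is bound and MibE is active, so *jovK* is transcribed.
→ *jovK* is ON in B.

both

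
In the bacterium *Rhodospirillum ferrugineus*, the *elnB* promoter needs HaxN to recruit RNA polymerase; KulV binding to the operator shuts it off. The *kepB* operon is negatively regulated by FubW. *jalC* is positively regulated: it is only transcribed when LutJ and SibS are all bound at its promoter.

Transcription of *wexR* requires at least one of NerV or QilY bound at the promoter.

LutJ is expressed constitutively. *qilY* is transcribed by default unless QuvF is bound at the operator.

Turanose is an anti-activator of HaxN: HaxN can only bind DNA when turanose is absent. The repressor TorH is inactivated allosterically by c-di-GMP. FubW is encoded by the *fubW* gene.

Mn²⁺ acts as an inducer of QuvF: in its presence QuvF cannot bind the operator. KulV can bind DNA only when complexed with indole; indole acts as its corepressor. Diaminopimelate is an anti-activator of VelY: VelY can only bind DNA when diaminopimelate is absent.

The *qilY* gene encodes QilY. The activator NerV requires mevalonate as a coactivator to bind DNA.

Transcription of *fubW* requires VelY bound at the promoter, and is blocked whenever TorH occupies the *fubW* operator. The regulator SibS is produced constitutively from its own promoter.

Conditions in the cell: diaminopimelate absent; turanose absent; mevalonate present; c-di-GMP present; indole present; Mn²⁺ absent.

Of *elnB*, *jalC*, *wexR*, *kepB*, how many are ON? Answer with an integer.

Indole is present, so KulV is active.
Turanose is absent, so HaxN is active.
With repressor KulV bound, *elnB* is not transcribed.
→ *elnB* is OFF.
LutJ is produced constitutively and is active.
SibS is produced constitutively and is active.
No repressor is bound and LutJ and SibS are active, so *jalC* is transcribed.
→ *jalC* is ON.
Mevalonate is present, so NerV is active.
Mn²⁺ is absent, so QuvF is active.
With repressor QuvF bound, *qilY* is not transcribed.
So QilY is not produced.
Activator NerV is present, so *wexR* is transcribed.
→ *wexR* is ON.
c-di-GMP is present, so TorH is inactive.
Diaminopimelate is absent, so VelY is active.
No repressor is bound and VelY is active, so *fubW* is transcribed.
So FubW is produced and active.
With repressor FubW bound, *kepB* is not transcribed.
→ *kepB* is OFF.
2 of the 4 genes are transcribed.

2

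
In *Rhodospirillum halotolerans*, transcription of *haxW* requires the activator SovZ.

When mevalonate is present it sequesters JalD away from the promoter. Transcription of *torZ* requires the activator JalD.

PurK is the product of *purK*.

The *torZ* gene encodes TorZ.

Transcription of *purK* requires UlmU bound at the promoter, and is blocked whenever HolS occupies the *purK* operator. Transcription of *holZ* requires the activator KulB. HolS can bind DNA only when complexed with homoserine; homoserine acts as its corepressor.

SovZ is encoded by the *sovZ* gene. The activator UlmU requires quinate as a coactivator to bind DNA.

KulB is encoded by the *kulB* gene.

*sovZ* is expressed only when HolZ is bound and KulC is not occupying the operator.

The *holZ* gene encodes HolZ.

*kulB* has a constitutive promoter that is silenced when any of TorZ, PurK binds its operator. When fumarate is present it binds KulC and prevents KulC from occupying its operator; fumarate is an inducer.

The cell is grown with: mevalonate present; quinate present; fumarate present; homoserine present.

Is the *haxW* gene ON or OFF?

ON

Mevalonate is present, so JalD is inactive.
Required activator JalD is absent, so *torZ* is not transcribed.
So TorZ is not produced.
Quinate is present, so UlmU is active.
Homoserine is present, so HolS is active.
With repressor HolS bound, *purK* is not transcribed.
So PurK is not produced.
With no repressor bound, *kulB* is transcribed.
So KulB is produced and active.
No repressor is bound and KulB is active, so *holZ* is transcribed.
So HolZ is produced and active.
Fumarate is present, so KulC is inactive.
No repressor is bound and HolZ is active, so *sovZ* is transcribed.
So SovZ is produced and active.
No repressor is bound and SovZ is active, so *haxW* is transcribed.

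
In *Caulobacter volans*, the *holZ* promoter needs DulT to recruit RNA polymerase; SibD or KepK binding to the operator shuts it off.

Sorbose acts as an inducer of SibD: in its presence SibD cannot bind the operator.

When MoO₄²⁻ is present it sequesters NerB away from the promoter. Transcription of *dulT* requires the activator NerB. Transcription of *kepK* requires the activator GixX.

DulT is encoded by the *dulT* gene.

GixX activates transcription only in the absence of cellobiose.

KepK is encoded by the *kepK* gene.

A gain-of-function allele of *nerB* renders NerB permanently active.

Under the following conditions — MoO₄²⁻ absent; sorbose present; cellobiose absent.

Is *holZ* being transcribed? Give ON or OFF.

Sorbose is present, so SibD is inactive.
Cellobiose is absent, so GixX is active.
No repressor is bound and GixX is active, so *kepK* is transcribed.
So KepK is produced and active.
NerB is constitutively active in this strain.
No repressor is bound and NerB is active, so *dulT* is transcribed.
So DulT is produced and active.
With repressor KepK bound, *holZ* is not transcribed.

OFF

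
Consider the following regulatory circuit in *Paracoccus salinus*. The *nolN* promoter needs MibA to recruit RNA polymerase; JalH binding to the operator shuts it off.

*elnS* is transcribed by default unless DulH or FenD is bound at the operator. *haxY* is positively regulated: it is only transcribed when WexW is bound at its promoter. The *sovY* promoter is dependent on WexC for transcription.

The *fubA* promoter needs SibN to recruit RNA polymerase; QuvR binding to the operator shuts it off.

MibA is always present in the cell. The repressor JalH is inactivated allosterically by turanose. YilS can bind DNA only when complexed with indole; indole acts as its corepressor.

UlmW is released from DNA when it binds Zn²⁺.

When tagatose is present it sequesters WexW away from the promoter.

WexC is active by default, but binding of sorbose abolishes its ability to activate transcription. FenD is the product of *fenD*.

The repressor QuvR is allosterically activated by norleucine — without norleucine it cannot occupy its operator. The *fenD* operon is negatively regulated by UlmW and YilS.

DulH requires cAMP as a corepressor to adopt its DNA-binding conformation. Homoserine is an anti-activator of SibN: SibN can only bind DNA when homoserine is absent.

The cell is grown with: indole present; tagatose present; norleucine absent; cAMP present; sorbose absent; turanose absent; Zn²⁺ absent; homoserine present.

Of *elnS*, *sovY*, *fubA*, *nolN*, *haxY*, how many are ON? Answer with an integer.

1

cAMP is present, so DulH is active.
Zn²⁺ is absent, so UlmW is active.
Indole is present, so YilS is active.
With repressor UlmW bound, *fenD* is not transcribed.
So FenD is not produced.
With repressor DulH bound, *elnS* is not transcribed.
→ *elnS* is OFF.
Sorbose is absent, so WexC is active.
No repressor is bound and WexC is active, so *sovY* is transcribed.
→ *sovY* is ON.
Norleucine is absent, so QuvR is inactive.
Homoserine is present, so SibN is inactive.
Required activator SibN is absent, so *fubA* is not transcribed.
→ *fubA* is OFF.
Turanose is absent, so JalH is active.
MibA is produced constitutively and is active.
With repressor JalH bound, *nolN* is not transcribed.
→ *nolN* is OFF.
Tagatose is present, so WexW is inactive.
Required activator WexW is absent, so *haxY* is not transcribed.
→ *haxY* is OFF.
1 of the 5 genes is transcribed.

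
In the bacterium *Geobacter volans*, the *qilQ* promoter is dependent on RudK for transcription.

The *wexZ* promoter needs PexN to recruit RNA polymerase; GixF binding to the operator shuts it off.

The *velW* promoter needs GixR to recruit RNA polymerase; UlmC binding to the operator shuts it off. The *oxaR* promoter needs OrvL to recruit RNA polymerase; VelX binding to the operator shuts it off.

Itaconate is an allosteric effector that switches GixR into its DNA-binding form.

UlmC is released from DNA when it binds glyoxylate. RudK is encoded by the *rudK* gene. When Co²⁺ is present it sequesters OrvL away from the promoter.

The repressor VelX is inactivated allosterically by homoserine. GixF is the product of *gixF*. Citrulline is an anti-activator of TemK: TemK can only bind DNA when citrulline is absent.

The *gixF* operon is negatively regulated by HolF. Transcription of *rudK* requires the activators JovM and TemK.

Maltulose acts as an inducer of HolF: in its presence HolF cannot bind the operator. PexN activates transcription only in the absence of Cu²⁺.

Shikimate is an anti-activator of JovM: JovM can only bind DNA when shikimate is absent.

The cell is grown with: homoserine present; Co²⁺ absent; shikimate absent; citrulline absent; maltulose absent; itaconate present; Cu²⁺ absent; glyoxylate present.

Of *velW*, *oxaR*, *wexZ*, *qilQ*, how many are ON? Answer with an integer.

Itaconate is present, so GixR is active.
Glyoxylate is present, so UlmC is inactive.
No repressor is bound and GixR is active, so *velW* is transcribed.
→ *velW* is ON.
Co²⁺ is absent, so OrvL is active.
Homoserine is present, so VelX is inactive.
No repressor is bound and OrvL is active, so *oxaR* is transcribed.
→ *oxaR* is ON.
Maltulose is absent, so HolF is active.
With repressor HolF bound, *gixF* is not transcribed.
So GixF is not produced.
Cu²⁺ is absent, so PexN is active.
No repressor is bound and PexN is active, so *wexZ* is transcribed.
→ *wexZ* is ON.
Shikimate is absent, so JovM is active.
Citrulline is absent, so TemK is active.
No repressor is bound and JovM and TemK are active, so *rudK* is transcribed.
So RudK is produced and active.
No repressor is bound and RudK is active, so *qilQ* is transcribed.
→ *qilQ* is ON.
4 of the 4 genes are transcribed.

4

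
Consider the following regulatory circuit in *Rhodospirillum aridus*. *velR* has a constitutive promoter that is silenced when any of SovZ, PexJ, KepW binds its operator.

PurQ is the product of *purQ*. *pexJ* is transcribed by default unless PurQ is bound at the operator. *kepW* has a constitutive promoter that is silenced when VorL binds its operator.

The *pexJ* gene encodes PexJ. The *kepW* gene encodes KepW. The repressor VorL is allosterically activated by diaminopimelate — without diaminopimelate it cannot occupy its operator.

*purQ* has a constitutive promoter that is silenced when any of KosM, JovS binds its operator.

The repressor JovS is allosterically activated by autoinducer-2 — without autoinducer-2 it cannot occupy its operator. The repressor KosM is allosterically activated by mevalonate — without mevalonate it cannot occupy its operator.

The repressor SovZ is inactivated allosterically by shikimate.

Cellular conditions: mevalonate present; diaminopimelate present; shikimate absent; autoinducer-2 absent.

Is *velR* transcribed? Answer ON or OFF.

Shikimate is absent, so SovZ is active.
Mevalonate is present, so KosM is active.
Autoinducer-2 is absent, so JovS is inactive.
With repressor KosM bound, *purQ* is not transcribed.
So PurQ is not produced.
With no repressor bound, *pexJ* is transcribed.
So PexJ is produced and active.
Diaminopimelate is present, so VorL is active.
With repressor VorL bound, *kepW* is not transcribed.
So KepW is not produced.
With repressor SovZ bound, *velR* is not transcribed.

OFF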